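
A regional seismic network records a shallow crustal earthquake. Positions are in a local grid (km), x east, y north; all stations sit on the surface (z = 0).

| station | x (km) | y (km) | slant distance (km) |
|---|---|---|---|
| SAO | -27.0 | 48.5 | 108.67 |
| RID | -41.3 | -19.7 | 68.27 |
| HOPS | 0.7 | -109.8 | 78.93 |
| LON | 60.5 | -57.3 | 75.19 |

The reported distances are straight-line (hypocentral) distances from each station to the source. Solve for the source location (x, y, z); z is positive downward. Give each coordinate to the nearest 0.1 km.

x ≈ 2.1 km, y ≈ -45.6 km, depth ≈ 45.9 km

Each station gives a sphere (x−x_i)² + (y−y_i)² + z² = d_i² (stations at z=0).
Subtracting the SAO sphere from RID and HOPS: z² cancels, leaving linear equations in x and y:
-28.6 x − 136.4 y = 6160.91
55.4 x − 316.6 y = 14554.50
Solving: x ≈ 2.088, y ≈ -45.606 km (keep extra digits for the depth step; rounded: 2.1, -45.6).
Then from the SAO sphere: z² = 108.67² − (x + 27.0)² − (y − 48.5)² with x = 2.088, y = -45.606, so z ≈ 45.903 ≈ 45.9 km.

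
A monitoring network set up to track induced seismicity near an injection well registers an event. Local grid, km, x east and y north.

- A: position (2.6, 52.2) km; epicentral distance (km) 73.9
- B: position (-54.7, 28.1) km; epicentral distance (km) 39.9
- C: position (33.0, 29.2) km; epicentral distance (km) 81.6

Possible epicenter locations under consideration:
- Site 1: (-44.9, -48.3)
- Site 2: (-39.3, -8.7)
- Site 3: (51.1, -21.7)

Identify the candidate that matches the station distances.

Site 2

For each candidate, compare |candidate − station| to the reported distance:
Site 1: residuals A 37.3, B 37.1, C 28.3 → max 37.3 km
Site 2: residuals A 0.0, B 0.0, C 0.0 → max 0.0 km
Site 3: residuals A 14.5, B 77.0, C 27.6 → max 77.0 km
Only Site 2 has all residuals ≈ 0.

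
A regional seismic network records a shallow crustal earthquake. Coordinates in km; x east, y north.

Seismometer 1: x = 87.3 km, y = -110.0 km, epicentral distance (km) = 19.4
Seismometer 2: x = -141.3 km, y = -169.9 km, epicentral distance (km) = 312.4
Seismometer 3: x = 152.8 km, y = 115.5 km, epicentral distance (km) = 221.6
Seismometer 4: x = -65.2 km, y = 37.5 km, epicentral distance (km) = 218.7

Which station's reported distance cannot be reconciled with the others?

Solve using three stations at a time. Using Seismometer 1, Seismometer 3, Seismometer 4 (subtract circle equations pairwise → linear system) gives (x, y) ≈ (104.3, -100.7).
Distances from that point to each station vs reported:
  Seismometer 1: calculated 19.4 vs reported 19.4 → residual 0.0 km
  Seismometer 2: calculated 255.1 vs reported 312.4 → residual 57.3 km
  Seismometer 3: calculated 221.6 vs reported 221.6 → residual 0.0 km
  Seismometer 4: calculated 218.7 vs reported 218.7 → residual 0.0 km
Seismometer 1, Seismometer 3, Seismometer 4 are mutually consistent (residuals ≈ 0); Seismometer 2 is off by 57.3 km.

Seismometer 2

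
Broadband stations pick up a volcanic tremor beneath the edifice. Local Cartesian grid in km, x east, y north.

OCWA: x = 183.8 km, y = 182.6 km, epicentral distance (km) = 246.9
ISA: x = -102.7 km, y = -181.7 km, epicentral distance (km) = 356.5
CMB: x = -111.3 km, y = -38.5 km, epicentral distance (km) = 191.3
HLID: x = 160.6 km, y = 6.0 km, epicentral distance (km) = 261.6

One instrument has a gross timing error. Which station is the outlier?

Solve using three stations at a time. Using OCWA, CMB, HLID (subtract circle equations pairwise → linear system) gives (x, y) ≈ (-60.5, 146.0).
Distances from that point to each station vs reported:
  OCWA: calculated 247.0 vs reported 246.9 → residual 0.1 km
  ISA: calculated 330.4 vs reported 356.5 → residual 26.1 km
  CMB: calculated 191.4 vs reported 191.3 → residual 0.1 km
  HLID: calculated 261.7 vs reported 261.6 → residual 0.1 km
OCWA, CMB, HLID are mutually consistent (residuals ≈ 0); ISA is off by 26.1 km.

ISA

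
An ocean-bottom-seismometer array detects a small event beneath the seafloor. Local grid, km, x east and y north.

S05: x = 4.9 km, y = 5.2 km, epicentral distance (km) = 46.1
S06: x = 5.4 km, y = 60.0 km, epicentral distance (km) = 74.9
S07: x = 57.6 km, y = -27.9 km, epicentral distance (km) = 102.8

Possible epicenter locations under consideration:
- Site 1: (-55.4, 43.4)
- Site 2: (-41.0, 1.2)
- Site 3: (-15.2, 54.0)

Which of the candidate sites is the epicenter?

For each candidate, compare |candidate − station| to the reported distance:
Site 1: residuals S05 25.3, S06 11.9, S07 30.8 → max 30.8 km
Site 2: residuals S05 0.0, S06 0.0, S07 0.0 → max 0.0 km
Site 3: residuals S05 6.7, S06 53.4, S07 6.8 → max 53.4 km
Only Site 2 has all residuals ≈ 0.

Site 2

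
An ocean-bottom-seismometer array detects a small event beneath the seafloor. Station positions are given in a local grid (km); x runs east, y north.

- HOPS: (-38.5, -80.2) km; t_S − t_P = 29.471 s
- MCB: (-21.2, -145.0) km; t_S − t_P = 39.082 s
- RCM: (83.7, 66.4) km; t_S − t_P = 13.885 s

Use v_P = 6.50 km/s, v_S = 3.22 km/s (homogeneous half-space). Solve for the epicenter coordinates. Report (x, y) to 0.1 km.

Distance from S−P lag: d = Δt · v_P v_S / (v_P − v_S) = Δt · (6.50·3.22)/(6.50−3.22) ≈ 6.3811·Δt.
So d_HOPS = 188.06, d_MCB = 249.39, d_RCM = 88.60 km.
Circle about each station: (x + 38.5)² + (y + 80.2)² = 188.06²; (x + 21.2)² + (y + 145.0)² = 249.39²; (x − 83.7)² + (y − 66.4)² = 88.60².
Subtracting the HOPS equation from the MCB and RCM equations removes the quadratic terms:
34.6 x − 129.6 y = -13268.66
244.4 x + 293.2 y = 31016.96
Solving the 2×2 system: x ≈ 3.1, y ≈ 103.2 km.
Check against HOPS (with the unrounded x, y): √((x + 38.5)²+(y + 80.2)²) = 188.07 ≈ 188.06 km. ✓

x ≈ 3.1 km, y ≈ 103.2 km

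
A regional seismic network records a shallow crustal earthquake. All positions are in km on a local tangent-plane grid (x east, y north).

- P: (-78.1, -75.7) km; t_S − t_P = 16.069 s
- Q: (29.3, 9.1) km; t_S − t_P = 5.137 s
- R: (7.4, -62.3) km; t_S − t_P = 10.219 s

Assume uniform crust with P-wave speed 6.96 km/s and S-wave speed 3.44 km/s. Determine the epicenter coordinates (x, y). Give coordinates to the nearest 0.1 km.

Distance from S−P lag: d = Δt · v_P v_S / (v_P − v_S) = Δt · (6.96·3.44)/(6.96−3.44) ≈ 6.8018·Δt.
So d_P = 109.30, d_Q = 34.94, d_R = 69.51 km.
Circle about each station: (x + 78.1)² + (y + 75.7)² = 109.30²; (x − 29.3)² + (y − 9.1)² = 34.94²; (x − 7.4)² + (y + 62.3)² = 69.51².
Subtracting the P equation from the Q and R equations removes the quadratic terms:
214.8 x + 169.6 y = -163.11
171.0 x + 26.8 y = -779.20
Solving the 2×2 system: x ≈ -5.5, y ≈ 6.0 km.
Check against P (with the unrounded x, y): √((x + 78.1)²+(y + 75.7)²) = 109.30 ≈ 109.30 km. ✓

-5.5 km east, 6.0 km north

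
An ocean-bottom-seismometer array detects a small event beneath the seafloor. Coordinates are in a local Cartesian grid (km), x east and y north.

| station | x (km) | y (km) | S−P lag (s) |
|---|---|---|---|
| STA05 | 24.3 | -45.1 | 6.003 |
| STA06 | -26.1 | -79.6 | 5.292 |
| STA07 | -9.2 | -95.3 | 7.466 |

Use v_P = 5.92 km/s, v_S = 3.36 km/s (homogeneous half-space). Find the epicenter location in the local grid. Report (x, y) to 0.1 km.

Distance from S−P lag: d = Δt · v_P v_S / (v_P − v_S) = Δt · (5.92·3.36)/(5.92−3.36) ≈ 7.7700·Δt.
So d_STA05 = 46.64, d_STA06 = 41.12, d_STA07 = 58.01 km.
Circle about each station: (x − 24.3)² + (y + 45.1)² = 46.64²; (x + 26.1)² + (y + 79.6)² = 41.12²; (x + 9.2)² + (y + 95.3)² = 58.01².
Subtracting pairs of circle equations eliminates x²+y² and gives linear equations (the radical axes):
-100.8 x − 69.0 y = 4877.31
-67.0 x − 100.4 y = 5352.36
Solving the 2×2 system: x ≈ -21.9, y ≈ -38.7 km.

x ≈ -21.9 km, y ≈ -38.7 km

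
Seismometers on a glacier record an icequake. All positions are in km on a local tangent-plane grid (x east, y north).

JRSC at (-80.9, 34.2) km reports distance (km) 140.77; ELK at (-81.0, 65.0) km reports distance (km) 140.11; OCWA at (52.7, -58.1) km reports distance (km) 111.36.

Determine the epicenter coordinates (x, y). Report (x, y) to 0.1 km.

Circle about each station: (x + 80.9)² + (y − 34.2)² = 140.77²; (x + 81.0)² + (y − 65.0)² = 140.11²; (x − 52.7)² + (y + 58.1)² = 111.36².
Subtracting pairs of circle equations eliminates x²+y² and gives linear equations (the radical axes):
-0.2 x + 61.6 y = 3256.93
267.2 x − 184.6 y = 5853.59
Solving the 2×2 system: x ≈ 58.6, y ≈ 53.1 km.

58.6 km east, 53.1 km north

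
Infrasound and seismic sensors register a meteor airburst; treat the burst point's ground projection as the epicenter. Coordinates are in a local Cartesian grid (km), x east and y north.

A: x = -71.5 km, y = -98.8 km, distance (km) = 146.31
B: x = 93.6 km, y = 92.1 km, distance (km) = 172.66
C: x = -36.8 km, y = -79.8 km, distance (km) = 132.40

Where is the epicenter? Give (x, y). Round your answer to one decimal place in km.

x ≈ -73.2 km, y ≈ 47.5 km

Circle about each station: (x + 71.5)² + (y + 98.8)² = 146.31²; (x − 93.6)² + (y − 92.1)² = 172.66²; (x + 36.8)² + (y + 79.8)² = 132.40².
Subtracting the A equation from the B and C equations removes the quadratic terms:
330.2 x + 381.8 y = -6035.18
69.4 x + 38.0 y = -3274.55
Solving the 2×2 system: x ≈ -73.2, y ≈ 47.5 km.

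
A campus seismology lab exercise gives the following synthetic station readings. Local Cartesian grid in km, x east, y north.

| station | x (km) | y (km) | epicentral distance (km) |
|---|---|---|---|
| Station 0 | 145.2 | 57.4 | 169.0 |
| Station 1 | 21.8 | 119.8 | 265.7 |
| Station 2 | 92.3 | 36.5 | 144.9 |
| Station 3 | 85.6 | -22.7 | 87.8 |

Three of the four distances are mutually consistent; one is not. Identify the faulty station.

Solve using three stations at a time. Using Station 0, Station 2, Station 3 (subtract circle equations pairwise → linear system) gives (x, y) ≈ (108.3, -107.5).
Distances from that point to each station vs reported:
  Station 0: calculated 169.0 vs reported 169.0 → residual 0.0 km
  Station 1: calculated 243.2 vs reported 265.7 → residual 22.5 km
  Station 2: calculated 144.9 vs reported 144.9 → residual 0.0 km
  Station 3: calculated 87.8 vs reported 87.8 → residual 0.0 km
Station 0, Station 2, Station 3 are mutually consistent (residuals ≈ 0); Station 1 is off by 22.5 km.

Station 1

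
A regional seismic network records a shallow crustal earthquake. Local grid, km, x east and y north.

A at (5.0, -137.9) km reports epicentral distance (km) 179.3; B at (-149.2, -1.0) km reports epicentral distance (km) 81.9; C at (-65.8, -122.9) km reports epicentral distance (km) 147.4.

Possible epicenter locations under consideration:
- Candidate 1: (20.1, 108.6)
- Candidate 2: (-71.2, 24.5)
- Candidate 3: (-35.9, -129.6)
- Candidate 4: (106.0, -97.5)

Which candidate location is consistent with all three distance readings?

Candidate 2

For each candidate, compare |candidate − station| to the reported distance:
Candidate 1: residuals A 67.7, B 119.8, C 99.5 → max 119.8 km
Candidate 2: residuals A 0.1, B 0.2, C 0.1 → max 0.2 km
Candidate 3: residuals A 137.6, B 89.5, C 116.8 → max 137.6 km
Candidate 4: residuals A 70.5, B 190.9, C 26.3 → max 190.9 km
Only Candidate 2 has all residuals ≈ 0.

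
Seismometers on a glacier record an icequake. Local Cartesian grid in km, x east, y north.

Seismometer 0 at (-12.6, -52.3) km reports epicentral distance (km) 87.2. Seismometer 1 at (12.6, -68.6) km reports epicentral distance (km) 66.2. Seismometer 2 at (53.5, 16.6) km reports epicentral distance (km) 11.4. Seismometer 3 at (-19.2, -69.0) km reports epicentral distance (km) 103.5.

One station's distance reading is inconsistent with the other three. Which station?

Seismometer 1

Solve using three stations at a time. Using Seismometer 0, Seismometer 2, Seismometer 3 (subtract circle equations pairwise → linear system) gives (x, y) ≈ (53.0, 5.2).
Distances from that point to each station vs reported:
  Seismometer 0: calculated 87.2 vs reported 87.2 → residual 0.0 km
  Seismometer 1: calculated 84.1 vs reported 66.2 → residual 17.9 km
  Seismometer 2: calculated 11.4 vs reported 11.4 → residual 0.0 km
  Seismometer 3: calculated 103.5 vs reported 103.5 → residual 0.0 km
Seismometer 0, Seismometer 2, Seismometer 3 are mutually consistent (residuals ≈ 0); Seismometer 1 is off by 17.9 km.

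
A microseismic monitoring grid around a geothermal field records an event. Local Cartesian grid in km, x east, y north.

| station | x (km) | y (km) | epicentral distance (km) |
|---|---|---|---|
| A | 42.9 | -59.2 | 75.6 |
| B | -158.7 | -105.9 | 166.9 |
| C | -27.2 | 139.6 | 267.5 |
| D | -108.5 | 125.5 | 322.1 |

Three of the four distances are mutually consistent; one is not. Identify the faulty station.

Solve using three stations at a time. Using A, B, C (subtract circle equations pairwise → linear system) gives (x, y) ≈ (7.0, -125.7).
Distances from that point to each station vs reported:
  A: calculated 75.6 vs reported 75.6 → residual 0.0 km
  B: calculated 166.9 vs reported 166.9 → residual 0.0 km
  C: calculated 267.5 vs reported 267.5 → residual 0.0 km
  D: calculated 276.5 vs reported 322.1 → residual 45.6 km
A, B, C are mutually consistent (residuals ≈ 0); D is off by 45.6 km.

D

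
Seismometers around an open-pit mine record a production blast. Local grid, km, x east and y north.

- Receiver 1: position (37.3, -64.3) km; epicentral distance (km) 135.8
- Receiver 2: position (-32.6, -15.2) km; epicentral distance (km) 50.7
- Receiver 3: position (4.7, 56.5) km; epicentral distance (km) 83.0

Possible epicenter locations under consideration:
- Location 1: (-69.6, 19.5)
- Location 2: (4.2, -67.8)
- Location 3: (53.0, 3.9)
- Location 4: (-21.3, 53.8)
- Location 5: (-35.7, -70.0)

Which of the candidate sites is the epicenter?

Location 1

For each candidate, compare |candidate − station| to the reported distance:
Location 1: residuals Receiver 1 0.0, Receiver 2 0.0, Receiver 3 0.0 → max 0.0 km
Location 2: residuals Receiver 1 102.5, Receiver 2 13.5, Receiver 3 41.3 → max 102.5 km
Location 3: residuals Receiver 1 65.8, Receiver 2 37.0, Receiver 3 11.6 → max 65.8 km
Location 4: residuals Receiver 1 4.0, Receiver 2 19.2, Receiver 3 56.9 → max 56.9 km
Location 5: residuals Receiver 1 62.6, Receiver 2 4.2, Receiver 3 49.8 → max 62.6 km
Only Location 1 has all residuals ≈ 0.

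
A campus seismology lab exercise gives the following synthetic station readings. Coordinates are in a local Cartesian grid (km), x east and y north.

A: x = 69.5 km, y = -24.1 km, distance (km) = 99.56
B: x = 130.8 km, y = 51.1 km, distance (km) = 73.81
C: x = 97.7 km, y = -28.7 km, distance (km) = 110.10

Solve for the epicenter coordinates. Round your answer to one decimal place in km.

x ≈ 61.0 km, y ≈ 75.1 km

Circle about each station: (x − 69.5)² + (y + 24.1)² = 99.56²; (x − 130.8)² + (y − 51.1)² = 73.81²; (x − 97.7)² + (y + 28.7)² = 110.10².
Subtracting the A equation from the B and C equations removes the quadratic terms:
122.6 x + 150.4 y = 18773.07
56.4 x − 9.2 y = 2748.10
Solving the 2×2 system: x ≈ 61.0, y ≈ 75.1 km.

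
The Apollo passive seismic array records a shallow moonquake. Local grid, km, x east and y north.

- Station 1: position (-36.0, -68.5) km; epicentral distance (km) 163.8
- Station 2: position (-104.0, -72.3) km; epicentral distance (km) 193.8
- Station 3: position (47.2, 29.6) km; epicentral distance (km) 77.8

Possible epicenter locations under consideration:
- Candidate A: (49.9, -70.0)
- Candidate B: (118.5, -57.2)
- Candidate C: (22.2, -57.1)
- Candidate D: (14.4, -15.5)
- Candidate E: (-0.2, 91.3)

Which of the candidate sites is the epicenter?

For each candidate, compare |candidate − station| to the reported distance:
Candidate A: residuals Station 1 77.9, Station 2 39.9, Station 3 21.8 → max 77.9 km
Candidate B: residuals Station 1 8.9, Station 2 29.2, Station 3 34.5 → max 34.5 km
Candidate C: residuals Station 1 104.5, Station 2 66.7, Station 3 12.4 → max 104.5 km
Candidate D: residuals Station 1 90.7, Station 2 62.5, Station 3 22.0 → max 90.7 km
Candidate E: residuals Station 1 0.0, Station 2 0.0, Station 3 0.0 → max 0.0 km
Only Candidate E has all residuals ≈ 0.

Candidate E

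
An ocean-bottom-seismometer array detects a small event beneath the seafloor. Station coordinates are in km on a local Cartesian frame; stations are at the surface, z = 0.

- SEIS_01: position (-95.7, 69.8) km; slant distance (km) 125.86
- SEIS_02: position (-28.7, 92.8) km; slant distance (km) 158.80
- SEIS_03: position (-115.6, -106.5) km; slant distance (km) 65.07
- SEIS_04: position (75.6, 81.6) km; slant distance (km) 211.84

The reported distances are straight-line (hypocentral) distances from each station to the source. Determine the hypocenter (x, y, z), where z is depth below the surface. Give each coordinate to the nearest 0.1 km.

Each station gives a sphere (x−x_i)² + (y−y_i)² + z² = d_i² (stations at z=0).
Subtracting the SEIS_01 sphere from SEIS_02 and SEIS_03: z² cancels, leaving linear equations in x and y:
134.0 x + 46.0 y = -13971.70
-39.8 x − 352.6 y = 22281.71
Solving: x ≈ -85.902, y ≈ -53.496 km (keep extra digits for the depth step; rounded: -85.9, -53.5).
Then from the SEIS_01 sphere: z² = 125.86² − (x + 95.7)² − (y − 69.8)² with x = -85.902, y = -53.496, so z ≈ 23.299 ≈ 23.3 km.
Check against SEIS_04 (with the unrounded solution): distance 211.84 ≈ 211.84 km. ✓

x ≈ -85.9 km, y ≈ -53.5 km, depth ≈ 23.3 km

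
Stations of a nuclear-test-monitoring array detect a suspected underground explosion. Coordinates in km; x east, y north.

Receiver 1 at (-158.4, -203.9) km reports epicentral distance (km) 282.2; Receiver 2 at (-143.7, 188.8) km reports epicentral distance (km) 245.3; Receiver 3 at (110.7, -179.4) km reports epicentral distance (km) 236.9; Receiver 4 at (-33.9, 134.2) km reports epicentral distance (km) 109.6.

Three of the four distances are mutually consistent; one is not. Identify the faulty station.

Receiver 2

Solve using three stations at a time. Using Receiver 1, Receiver 3, Receiver 4 (subtract circle equations pairwise → linear system) gives (x, y) ≈ (-0.3, 29.9).
Distances from that point to each station vs reported:
  Receiver 1: calculated 282.2 vs reported 282.2 → residual 0.0 km
  Receiver 2: calculated 214.0 vs reported 245.3 → residual 31.3 km
  Receiver 3: calculated 236.9 vs reported 236.9 → residual 0.0 km
  Receiver 4: calculated 109.6 vs reported 109.6 → residual 0.0 km
Receiver 1, Receiver 3, Receiver 4 are mutually consistent (residuals ≈ 0); Receiver 2 is off by 31.3 km.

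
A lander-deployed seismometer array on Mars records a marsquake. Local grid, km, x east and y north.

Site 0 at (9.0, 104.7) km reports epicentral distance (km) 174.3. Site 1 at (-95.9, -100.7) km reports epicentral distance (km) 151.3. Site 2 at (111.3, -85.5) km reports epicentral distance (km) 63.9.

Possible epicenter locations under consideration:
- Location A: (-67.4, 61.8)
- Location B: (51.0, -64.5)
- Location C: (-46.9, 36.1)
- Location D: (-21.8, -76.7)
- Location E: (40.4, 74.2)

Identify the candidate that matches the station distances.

For each candidate, compare |candidate − station| to the reported distance:
Location A: residuals Site 0 86.7, Site 1 13.7, Site 2 167.7 → max 167.7 km
Location B: residuals Site 0 0.0, Site 1 0.0, Site 2 0.0 → max 0.0 km
Location C: residuals Site 0 85.8, Site 1 6.0, Site 2 135.6 → max 135.6 km
Location D: residuals Site 0 9.7, Site 1 73.4, Site 2 69.5 → max 73.4 km
Location E: residuals Site 0 130.5, Site 1 70.4, Site 2 110.8 → max 130.5 km
Only Location B has all residuals ≈ 0.

Location B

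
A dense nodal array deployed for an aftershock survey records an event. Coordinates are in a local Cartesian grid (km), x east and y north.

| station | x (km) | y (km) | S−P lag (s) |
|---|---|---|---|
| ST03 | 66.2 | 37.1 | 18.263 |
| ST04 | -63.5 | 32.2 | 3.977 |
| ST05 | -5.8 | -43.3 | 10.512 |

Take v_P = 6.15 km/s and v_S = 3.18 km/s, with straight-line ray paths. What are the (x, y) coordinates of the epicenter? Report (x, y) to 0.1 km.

Distance from S−P lag: d = Δt · v_P v_S / (v_P − v_S) = Δt · (6.15·3.18)/(6.15−3.18) ≈ 6.5848·Δt.
So d_ST03 = 120.26, d_ST04 = 26.19, d_ST05 = 69.22 km.
Circle about each station: (x − 66.2)² + (y − 37.1)² = 120.26²; (x + 63.5)² + (y − 32.2)² = 26.19²; (x + 5.8)² + (y + 43.3)² = 69.22².
Subtracting the ST03 equation from the ST04 and ST05 equations removes the quadratic terms:
-259.4 x − 9.8 y = 13086.79
-144.0 x − 160.8 y = 5820.74
Solving the 2×2 system: x ≈ -50.8, y ≈ 9.3 km.

x ≈ -50.8 km, y ≈ 9.3 km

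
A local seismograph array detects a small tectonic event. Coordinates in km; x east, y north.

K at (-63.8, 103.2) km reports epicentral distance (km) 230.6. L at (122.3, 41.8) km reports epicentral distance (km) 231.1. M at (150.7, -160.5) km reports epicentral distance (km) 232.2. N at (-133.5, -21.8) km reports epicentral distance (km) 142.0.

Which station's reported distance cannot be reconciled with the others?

M

Solve using three stations at a time. Using K, L, N (subtract circle equations pairwise → linear system) gives (x, y) ≈ (-36.8, -125.8).
Distances from that point to each station vs reported:
  K: calculated 230.6 vs reported 230.6 → residual 0.0 km
  L: calculated 231.1 vs reported 231.1 → residual 0.0 km
  M: calculated 190.7 vs reported 232.2 → residual 41.5 km
  N: calculated 142.0 vs reported 142.0 → residual 0.0 km
K, L, N are mutually consistent (residuals ≈ 0); M is off by 41.5 km.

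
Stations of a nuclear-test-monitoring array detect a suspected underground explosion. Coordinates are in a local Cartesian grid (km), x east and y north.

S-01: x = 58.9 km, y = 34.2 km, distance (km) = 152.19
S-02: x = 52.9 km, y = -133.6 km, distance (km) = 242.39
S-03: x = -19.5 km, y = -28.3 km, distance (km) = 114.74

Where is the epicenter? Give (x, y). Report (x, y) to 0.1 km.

x ≈ -90.8 km, y ≈ 61.6 km

Circle about each station: (x − 58.9)² + (y − 34.2)² = 152.19²; (x − 52.9)² + (y + 133.6)² = 242.39²; (x + 19.5)² + (y + 28.3)² = 114.74².
Subtracting pairs of circle equations eliminates x²+y² and gives linear equations (the radical axes):
-12.0 x − 335.6 y = -19582.60
-156.8 x − 125.0 y = 6538.82
Solving the 2×2 system: x ≈ -90.8, y ≈ 61.6 km.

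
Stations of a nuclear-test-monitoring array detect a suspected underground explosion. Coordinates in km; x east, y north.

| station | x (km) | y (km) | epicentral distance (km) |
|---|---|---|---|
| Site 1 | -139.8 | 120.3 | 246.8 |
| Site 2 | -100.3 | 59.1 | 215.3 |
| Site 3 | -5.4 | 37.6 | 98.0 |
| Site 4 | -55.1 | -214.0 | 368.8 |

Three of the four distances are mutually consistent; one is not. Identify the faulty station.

Site 3

Solve using three stations at a time. Using Site 1, Site 2, Site 4 (subtract circle equations pairwise → linear system) gives (x, y) ≈ (106.9, 117.3).
Distances from that point to each station vs reported:
  Site 1: calculated 246.7 vs reported 246.8 → residual 0.1 km
  Site 2: calculated 215.2 vs reported 215.3 → residual 0.1 km
  Site 3: calculated 137.7 vs reported 98.0 → residual 39.7 km
  Site 4: calculated 368.7 vs reported 368.8 → residual 0.1 km
Site 1, Site 2, Site 4 are mutually consistent (residuals ≈ 0); Site 3 is off by 39.7 km.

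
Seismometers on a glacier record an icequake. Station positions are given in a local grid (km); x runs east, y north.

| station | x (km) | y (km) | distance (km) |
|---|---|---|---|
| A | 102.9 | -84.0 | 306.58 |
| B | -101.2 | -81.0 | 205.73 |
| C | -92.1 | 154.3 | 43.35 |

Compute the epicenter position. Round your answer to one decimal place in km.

Circle about each station: (x − 102.9)² + (y + 84.0)² = 306.58²; (x + 101.2)² + (y + 81.0)² = 205.73²; (x + 92.1)² + (y − 154.3)² = 43.35².
Subtracting pairs of circle equations eliminates x²+y² and gives linear equations (the radical axes):
-408.2 x + 6.0 y = 50824.49
-390.0 x + 476.6 y = 106758.56
Solving the 2×2 system: x ≈ -122.7, y ≈ 123.6 km.

(-122.7, 123.6)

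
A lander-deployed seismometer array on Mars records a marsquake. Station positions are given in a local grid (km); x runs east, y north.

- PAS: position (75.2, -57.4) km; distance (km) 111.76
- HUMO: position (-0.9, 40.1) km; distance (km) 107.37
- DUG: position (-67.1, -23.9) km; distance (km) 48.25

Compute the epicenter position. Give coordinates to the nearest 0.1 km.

Circle about each station: (x − 75.2)² + (y + 57.4)² = 111.76²; (x + 0.9)² + (y − 40.1)² = 107.37²; (x + 67.1)² + (y + 23.9)² = 48.25².
Subtracting pairs of circle equations eliminates x²+y² and gives linear equations (the radical axes):
-152.2 x + 195.0 y = -6379.00
-284.6 x + 67.0 y = 6286.06
Solving the 2×2 system: x ≈ -36.5, y ≈ -61.2 km.
Check against PAS (with the unrounded x, y): √((x − 75.2)²+(y + 57.4)²) = 111.76 ≈ 111.76 km. ✓

-36.5 km east, -61.2 km north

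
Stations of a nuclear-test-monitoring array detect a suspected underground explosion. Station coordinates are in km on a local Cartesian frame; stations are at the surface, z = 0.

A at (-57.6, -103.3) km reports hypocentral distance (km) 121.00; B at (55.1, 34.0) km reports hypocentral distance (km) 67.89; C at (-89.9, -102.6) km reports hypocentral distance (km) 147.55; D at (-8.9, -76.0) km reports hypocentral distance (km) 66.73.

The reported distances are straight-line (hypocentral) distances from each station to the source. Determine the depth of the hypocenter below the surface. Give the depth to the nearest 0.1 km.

depth ≈ 12.8 km

Each station gives a sphere (x−x_i)² + (y−y_i)² + z² = d_i² (stations at z=0).
Subtracting the A sphere from B and C: z² cancels, leaving linear equations in x and y:
225.4 x + 274.6 y = 235.31
-64.6 x + 1.4 y = -2509.88
Solving: x ≈ 38.192, y ≈ -30.492 km (keep extra digits for the depth step; rounded: 38.2, -30.5).
Then from the A sphere: z² = 121.00² − (x + 57.6)² − (y + 103.3)² with x = 38.192, y = -30.492, so z ≈ 12.802 ≈ 12.8 km.
Check against D (with the unrounded solution): distance 66.73 ≈ 66.73 km. ✓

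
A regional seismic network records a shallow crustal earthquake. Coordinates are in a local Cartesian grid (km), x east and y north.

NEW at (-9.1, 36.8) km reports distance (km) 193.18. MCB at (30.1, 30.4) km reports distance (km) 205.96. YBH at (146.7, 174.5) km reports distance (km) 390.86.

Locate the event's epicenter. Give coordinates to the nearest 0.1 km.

(-83.2, -141.6)

Circle about each station: (x + 9.1)² + (y − 36.8)² = 193.18²; (x − 30.1)² + (y − 30.4)² = 205.96²; (x − 146.7)² + (y − 174.5)² = 390.86².
Subtracting the NEW equation from the MCB and YBH equations removes the quadratic terms:
78.4 x − 12.8 y = -4707.89
311.6 x + 275.4 y = -64918.94
Solving the 2×2 system: x ≈ -83.2, y ≈ -141.6 km.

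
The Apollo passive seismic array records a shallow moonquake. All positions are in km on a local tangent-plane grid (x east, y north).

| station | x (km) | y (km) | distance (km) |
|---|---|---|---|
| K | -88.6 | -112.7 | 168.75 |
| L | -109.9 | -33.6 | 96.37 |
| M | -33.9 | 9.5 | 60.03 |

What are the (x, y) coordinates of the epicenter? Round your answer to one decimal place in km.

Circle about each station: (x + 88.6)² + (y + 112.7)² = 168.75²; (x + 109.9)² + (y + 33.6)² = 96.37²; (x + 33.9)² + (y − 9.5)² = 60.03².
Subtracting pairs of circle equations eliminates x²+y² and gives linear equations (the radical axes):
-42.6 x + 158.2 y = 11845.11
109.4 x + 244.4 y = 5561.17
Solving the 2×2 system: x ≈ -72.7, y ≈ 55.3 km.
Check against K (with the unrounded x, y): √((x + 88.6)²+(y + 112.7)²) = 168.75 ≈ 168.75 km. ✓

-72.7 km east, 55.3 km north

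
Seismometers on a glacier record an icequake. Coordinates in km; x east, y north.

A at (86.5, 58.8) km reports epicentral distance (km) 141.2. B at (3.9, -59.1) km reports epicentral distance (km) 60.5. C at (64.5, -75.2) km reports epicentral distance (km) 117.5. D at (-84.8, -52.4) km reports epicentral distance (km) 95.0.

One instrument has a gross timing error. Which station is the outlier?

Solve using three stations at a time. Using A, B, C (subtract circle equations pairwise → linear system) gives (x, y) ≈ (-35.1, -12.9).
Distances from that point to each station vs reported:
  A: calculated 141.2 vs reported 141.2 → residual 0.0 km
  B: calculated 60.4 vs reported 60.5 → residual 0.1 km
  C: calculated 117.5 vs reported 117.5 → residual 0.0 km
  D: calculated 63.5 vs reported 95.0 → residual 31.5 km
A, B, C are mutually consistent (residuals ≈ 0); D is off by 31.5 km.

D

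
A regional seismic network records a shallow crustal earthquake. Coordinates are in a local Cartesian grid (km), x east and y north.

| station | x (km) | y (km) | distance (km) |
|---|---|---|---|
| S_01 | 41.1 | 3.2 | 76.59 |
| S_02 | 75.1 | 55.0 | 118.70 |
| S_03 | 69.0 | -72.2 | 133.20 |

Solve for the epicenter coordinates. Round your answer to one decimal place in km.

(-35.1, 10.9)

Circle about each station: (x − 41.1)² + (y − 3.2)² = 76.59²; (x − 75.1)² + (y − 55.0)² = 118.70²; (x − 69.0)² + (y + 72.2)² = 133.20².
Subtracting pairs of circle equations eliminates x²+y² and gives linear equations (the radical axes):
68.0 x + 103.6 y = -1258.10
55.8 x − 150.8 y = -3601.82
Solving the 2×2 system: x ≈ -35.1, y ≈ 10.9 km.
Check against S_01 (with the unrounded x, y): √((x − 41.1)²+(y − 3.2)²) = 76.59 ≈ 76.59 km. ✓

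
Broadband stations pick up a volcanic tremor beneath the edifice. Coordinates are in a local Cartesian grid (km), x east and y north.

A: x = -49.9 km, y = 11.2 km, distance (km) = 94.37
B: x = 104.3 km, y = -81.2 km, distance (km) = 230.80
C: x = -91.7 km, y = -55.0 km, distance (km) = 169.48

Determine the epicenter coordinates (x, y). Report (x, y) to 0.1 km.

x ≈ -33.3 km, y ≈ 104.1 km

Circle about each station: (x + 49.9)² + (y − 11.2)² = 94.37²; (x − 104.3)² + (y + 81.2)² = 230.80²; (x + 91.7)² + (y + 55.0)² = 169.48².
Subtracting the A equation from the B and C equations removes the quadratic terms:
308.4 x − 184.8 y = -29506.46
-83.6 x − 132.4 y = -10999.33
Solving the 2×2 system: x ≈ -33.3, y ≈ 104.1 km.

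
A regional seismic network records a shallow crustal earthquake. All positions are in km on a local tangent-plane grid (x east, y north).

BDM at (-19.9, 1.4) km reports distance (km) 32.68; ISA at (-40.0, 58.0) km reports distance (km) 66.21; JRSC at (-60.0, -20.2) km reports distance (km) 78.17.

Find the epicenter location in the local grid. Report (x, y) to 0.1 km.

Circle about each station: (x + 19.9)² + (y − 1.4)² = 32.68²; (x + 40.0)² + (y − 58.0)² = 66.21²; (x + 60.0)² + (y + 20.2)² = 78.17².
Subtracting the BDM equation from the ISA and JRSC equations removes the quadratic terms:
-40.2 x + 113.2 y = 1250.25
-80.2 x − 43.2 y = -1432.50
Solving the 2×2 system: x ≈ 10.0, y ≈ 14.6 km.

10.0 km east, 14.6 km north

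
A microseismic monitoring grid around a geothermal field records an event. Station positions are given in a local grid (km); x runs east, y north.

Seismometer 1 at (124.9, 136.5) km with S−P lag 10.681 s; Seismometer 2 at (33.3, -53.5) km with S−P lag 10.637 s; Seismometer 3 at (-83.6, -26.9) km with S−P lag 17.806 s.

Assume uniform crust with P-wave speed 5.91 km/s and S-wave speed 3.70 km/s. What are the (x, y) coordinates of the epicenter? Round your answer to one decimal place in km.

Distance from S−P lag: d = Δt · v_P v_S / (v_P − v_S) = Δt · (5.91·3.70)/(5.91−3.70) ≈ 9.8946·Δt.
So d_Seismometer 1 = 105.68, d_Seismometer 2 = 105.25, d_Seismometer 3 = 176.18 km.
Circle about each station: (x − 124.9)² + (y − 136.5)² = 105.68²; (x − 33.3)² + (y + 53.5)² = 105.25²; (x + 83.6)² + (y + 26.9)² = 176.18².
Subtracting the Seismometer 1 equation from the Seismometer 2 and Seismometer 3 equations removes the quadratic terms:
-183.2 x − 380.0 y = -30170.42
-417.0 x − 326.8 y = -46390.82
Solving the 2×2 system: x ≈ 78.8, y ≈ 41.4 km.
Check against Seismometer 1 (with the unrounded x, y): √((x − 124.9)²+(y − 136.5)²) = 105.68 ≈ 105.68 km. ✓

78.8 km east, 41.4 km north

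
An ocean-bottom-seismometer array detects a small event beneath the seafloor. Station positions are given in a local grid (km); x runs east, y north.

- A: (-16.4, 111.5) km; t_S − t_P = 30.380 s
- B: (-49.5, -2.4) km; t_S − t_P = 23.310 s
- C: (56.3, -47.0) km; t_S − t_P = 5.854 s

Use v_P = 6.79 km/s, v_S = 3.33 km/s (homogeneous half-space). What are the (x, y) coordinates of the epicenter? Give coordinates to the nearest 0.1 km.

(94.0, -53.5)

Distance from S−P lag: d = Δt · v_P v_S / (v_P − v_S) = Δt · (6.79·3.33)/(6.79−3.33) ≈ 6.5349·Δt.
So d_A = 198.53, d_B = 152.33, d_C = 38.26 km.
Circle about each station: (x + 16.4)² + (y − 111.5)² = 198.53²; (x + 49.5)² + (y + 2.4)² = 152.33²; (x − 56.3)² + (y + 47.0)² = 38.26².
Subtracting the A equation from the B and C equations removes the quadratic terms:
-66.2 x − 227.8 y = 5964.53
145.4 x − 317.0 y = 30627.81
Solving the 2×2 system: x ≈ 94.0, y ≈ -53.5 km.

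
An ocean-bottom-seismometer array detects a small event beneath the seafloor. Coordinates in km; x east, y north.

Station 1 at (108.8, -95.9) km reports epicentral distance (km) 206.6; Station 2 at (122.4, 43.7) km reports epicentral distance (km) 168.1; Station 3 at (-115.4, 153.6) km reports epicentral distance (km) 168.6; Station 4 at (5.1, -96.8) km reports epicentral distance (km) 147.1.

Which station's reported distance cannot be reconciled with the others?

Solve using three stations at a time. Using Station 1, Station 2, Station 4 (subtract circle equations pairwise → linear system) gives (x, y) ≈ (-45.7, 41.3).
Distances from that point to each station vs reported:
  Station 1: calculated 206.6 vs reported 206.6 → residual 0.0 km
  Station 2: calculated 168.1 vs reported 168.1 → residual 0.0 km
  Station 3: calculated 132.2 vs reported 168.6 → residual 36.4 km
  Station 4: calculated 147.1 vs reported 147.1 → residual 0.0 km
Station 1, Station 2, Station 4 are mutually consistent (residuals ≈ 0); Station 3 is off by 36.4 km.

Station 3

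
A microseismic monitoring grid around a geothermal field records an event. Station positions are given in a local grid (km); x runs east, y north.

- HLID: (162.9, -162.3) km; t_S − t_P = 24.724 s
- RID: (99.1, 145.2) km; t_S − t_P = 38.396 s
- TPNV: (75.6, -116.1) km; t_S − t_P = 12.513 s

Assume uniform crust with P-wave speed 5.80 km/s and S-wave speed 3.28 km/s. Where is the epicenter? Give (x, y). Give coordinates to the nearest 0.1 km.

(-18.8, -119.6)

Distance from S−P lag: d = Δt · v_P v_S / (v_P − v_S) = Δt · (5.80·3.28)/(5.80−3.28) ≈ 7.5492·Δt.
So d_HLID = 186.65, d_RID = 289.86, d_TPNV = 94.46 km.
Circle about each station: (x − 162.9)² + (y + 162.3)² = 186.65²; (x − 99.1)² + (y − 145.2)² = 289.86²; (x − 75.6)² + (y + 116.1)² = 94.46².
Subtracting pairs of circle equations eliminates x²+y² and gives linear equations (the radical axes):
-127.6 x + 615.0 y = -71154.45
-174.6 x + 92.4 y = -7767.60
Solving the 2×2 system: x ≈ -18.8, y ≈ -119.6 km.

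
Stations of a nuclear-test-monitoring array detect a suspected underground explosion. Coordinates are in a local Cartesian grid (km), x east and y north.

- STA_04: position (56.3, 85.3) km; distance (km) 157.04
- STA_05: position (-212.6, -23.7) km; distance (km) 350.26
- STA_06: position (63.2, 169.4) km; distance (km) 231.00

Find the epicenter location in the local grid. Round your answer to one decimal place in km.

(136.7, -49.6)

Circle about each station: (x − 56.3)² + (y − 85.3)² = 157.04²; (x + 212.6)² + (y + 23.7)² = 350.26²; (x − 63.2)² + (y − 169.4)² = 231.00².
Subtracting pairs of circle equations eliminates x²+y² and gives linear equations (the radical axes):
-537.8 x − 218.0 y = -62705.84
13.8 x + 168.2 y = -6454.62
Solving the 2×2 system: x ≈ 136.7, y ≈ -49.6 km.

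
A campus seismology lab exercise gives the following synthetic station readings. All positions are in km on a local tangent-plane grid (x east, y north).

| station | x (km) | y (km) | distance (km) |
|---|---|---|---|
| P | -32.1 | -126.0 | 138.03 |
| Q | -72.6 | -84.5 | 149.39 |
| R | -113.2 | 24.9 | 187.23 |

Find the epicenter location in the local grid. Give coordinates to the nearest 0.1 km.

x ≈ 66.1 km, y ≈ -29.0 km

Circle about each station: (x + 32.1)² + (y + 126.0)² = 138.03²; (x + 72.6)² + (y + 84.5)² = 149.39²; (x + 113.2)² + (y − 24.9)² = 187.23².
Subtracting the P equation from the Q and R equations removes the quadratic terms:
-81.0 x + 83.0 y = -7760.49
-162.2 x + 301.8 y = -19474.95
Solving the 2×2 system: x ≈ 66.1, y ≈ -29.0 km.
Check against P (with the unrounded x, y): √((x + 32.1)²+(y + 126.0)²) = 138.00 ≈ 138.03 km. ✓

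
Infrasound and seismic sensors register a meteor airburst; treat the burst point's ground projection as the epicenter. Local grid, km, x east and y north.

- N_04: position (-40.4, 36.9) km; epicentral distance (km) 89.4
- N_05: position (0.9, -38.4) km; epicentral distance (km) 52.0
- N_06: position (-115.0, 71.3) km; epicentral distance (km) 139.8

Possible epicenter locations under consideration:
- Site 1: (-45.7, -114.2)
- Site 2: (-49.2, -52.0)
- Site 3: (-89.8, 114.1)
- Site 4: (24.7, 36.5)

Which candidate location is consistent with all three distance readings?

For each candidate, compare |candidate − station| to the reported distance:
Site 1: residuals N_04 61.8, N_05 37.0, N_06 58.2 → max 61.8 km
Site 2: residuals N_04 0.1, N_05 0.1, N_06 0.0 → max 0.1 km
Site 3: residuals N_04 2.3, N_05 125.4, N_06 90.1 → max 125.4 km
Site 4: residuals N_04 24.3, N_05 26.6, N_06 4.2 → max 26.6 km
Only Site 2 has all residuals ≈ 0.

Site 2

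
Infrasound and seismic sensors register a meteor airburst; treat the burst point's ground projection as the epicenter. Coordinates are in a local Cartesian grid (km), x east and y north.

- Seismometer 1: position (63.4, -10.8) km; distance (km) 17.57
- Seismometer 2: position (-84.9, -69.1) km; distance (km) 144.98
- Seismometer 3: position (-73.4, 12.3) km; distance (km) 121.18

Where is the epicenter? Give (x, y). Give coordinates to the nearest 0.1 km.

Circle about each station: (x − 63.4)² + (y + 10.8)² = 17.57²; (x + 84.9)² + (y + 69.1)² = 144.98²; (x + 73.4)² + (y − 12.3)² = 121.18².
Subtracting the Seismometer 1 equation from the Seismometer 2 and Seismometer 3 equations removes the quadratic terms:
-296.6 x − 116.6 y = -12863.88
-273.6 x + 46.2 y = -12973.24
Solving the 2×2 system: x ≈ 46.2, y ≈ -7.2 km.

46.2 km east, -7.2 km north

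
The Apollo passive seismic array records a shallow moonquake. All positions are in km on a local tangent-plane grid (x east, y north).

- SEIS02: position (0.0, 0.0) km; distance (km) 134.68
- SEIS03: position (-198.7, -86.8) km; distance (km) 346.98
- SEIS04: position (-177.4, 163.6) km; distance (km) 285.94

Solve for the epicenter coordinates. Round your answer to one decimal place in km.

Circle about each station: x² + y² = 134.68²; (x + 198.7)² + (y + 86.8)² = 346.98²; (x + 177.4)² + (y − 163.6)² = 285.94².
Subtracting the SEIS02 equation from the SEIS03 and SEIS04 equations removes the quadratic terms:
-397.4 x − 173.6 y = -55240.49
-354.8 x + 327.2 y = -5387.26
Solving the 2×2 system: x ≈ 99.2, y ≈ 91.1 km.

(99.2, 91.1)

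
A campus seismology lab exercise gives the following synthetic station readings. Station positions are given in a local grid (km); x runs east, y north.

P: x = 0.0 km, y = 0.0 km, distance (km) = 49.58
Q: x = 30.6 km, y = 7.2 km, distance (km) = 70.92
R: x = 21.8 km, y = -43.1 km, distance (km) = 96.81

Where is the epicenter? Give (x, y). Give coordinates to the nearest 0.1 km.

(-34.3, 35.8)

Circle about each station: x² + y² = 49.58²; (x − 30.6)² + (y − 7.2)² = 70.92²; (x − 21.8)² + (y + 43.1)² = 96.81².
Subtracting the P equation from the Q and R equations removes the quadratic terms:
61.2 x + 14.4 y = -1583.27
43.6 x − 86.2 y = -4581.15
Solving the 2×2 system: x ≈ -34.3, y ≈ 35.8 km.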